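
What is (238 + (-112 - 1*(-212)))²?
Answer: 114244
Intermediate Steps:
(238 + (-112 - 1*(-212)))² = (238 + (-112 + 212))² = (238 + 100)² = 338² = 114244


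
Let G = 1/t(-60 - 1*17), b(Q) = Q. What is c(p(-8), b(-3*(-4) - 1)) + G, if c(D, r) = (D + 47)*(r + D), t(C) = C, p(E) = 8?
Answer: 80464/77 ≈ 1045.0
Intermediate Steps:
c(D, r) = (47 + D)*(D + r)
G = -1/77 (G = 1/(-60 - 1*17) = 1/(-60 - 17) = 1/(-77) = -1/77 ≈ -0.012987)
c(p(-8), b(-3*(-4) - 1)) + G = (8² + 47*8 + 47*(-3*(-4) - 1) + 8*(-3*(-4) - 1)) - 1/77 = (64 + 376 + 47*(12 - 1) + 8*(12 - 1)) - 1/77 = (64 + 376 + 47*11 + 8*11) - 1/77 = (64 + 376 + 517 + 88) - 1/77 = 1045 - 1/77 = 80464/77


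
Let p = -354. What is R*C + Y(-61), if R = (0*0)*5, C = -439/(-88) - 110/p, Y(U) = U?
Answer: -61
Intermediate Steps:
C = 82543/15576 (C = -439/(-88) - 110/(-354) = -439*(-1/88) - 110*(-1/354) = 439/88 + 55/177 = 82543/15576 ≈ 5.2994)
R = 0 (R = 0*5 = 0)
R*C + Y(-61) = 0*(82543/15576) - 61 = 0 - 61 = -61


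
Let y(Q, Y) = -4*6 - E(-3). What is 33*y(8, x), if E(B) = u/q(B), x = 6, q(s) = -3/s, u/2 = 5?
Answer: -1122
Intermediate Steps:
u = 10 (u = 2*5 = 10)
E(B) = -10*B/3 (E(B) = 10/((-3/B)) = 10*(-B/3) = -10*B/3)
y(Q, Y) = -34 (y(Q, Y) = -4*6 - (-10)*(-3)/3 = -24 - 1*10 = -24 - 10 = -34)
33*y(8, x) = 33*(-34) = -1122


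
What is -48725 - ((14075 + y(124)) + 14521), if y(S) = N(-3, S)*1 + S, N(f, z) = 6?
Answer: -77451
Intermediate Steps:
y(S) = 6 + S (y(S) = 6*1 + S = 6 + S)
-48725 - ((14075 + y(124)) + 14521) = -48725 - ((14075 + (6 + 124)) + 14521) = -48725 - ((14075 + 130) + 14521) = -48725 - (14205 + 14521) = -48725 - 1*28726 = -48725 - 28726 = -77451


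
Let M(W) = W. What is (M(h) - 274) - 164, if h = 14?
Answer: -424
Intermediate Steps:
(M(h) - 274) - 164 = (14 - 274) - 164 = -260 - 164 = -424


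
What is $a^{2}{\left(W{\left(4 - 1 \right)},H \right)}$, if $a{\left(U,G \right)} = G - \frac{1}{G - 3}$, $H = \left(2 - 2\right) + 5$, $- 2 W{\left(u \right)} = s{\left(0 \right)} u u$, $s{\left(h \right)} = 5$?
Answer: $\frac{81}{4} \approx 20.25$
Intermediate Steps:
$W{\left(u \right)} = - \frac{5 u^{2}}{2}$ ($W{\left(u \right)} = - \frac{5 u u}{2} = - \frac{5 u^{2}}{2}$)
$H = 5$ ($H = 0 + 5 = 5$)
$a{\left(U,G \right)} = G - \frac{1}{-3 + G}$
$a^{2}{\left(W{\left(4 - 1 \right)},H \right)} = \left(\frac{-1 + 5^{2} - 15}{-3 + 5}\right)^{2} = \left(\frac{-1 + 25 - 15}{2}\right)^{2} = \left(\frac{1}{2} \cdot 9\right)^{2} = \left(\frac{9}{2}\right)^{2} = \frac{81}{4}$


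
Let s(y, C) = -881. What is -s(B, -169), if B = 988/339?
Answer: 881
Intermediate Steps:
B = 988/339 (B = 988*(1/339) = 988/339 ≈ 2.9145)
-s(B, -169) = -1*(-881) = 881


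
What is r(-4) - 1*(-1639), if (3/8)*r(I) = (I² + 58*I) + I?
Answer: 3157/3 ≈ 1052.3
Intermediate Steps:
r(I) = 8*I²/3 + 472*I/3 (r(I) = 8*((I² + 58*I) + I)/3 = 8*(I² + 59*I)/3 = 8*I²/3 + 472*I/3)
r(-4) - 1*(-1639) = (8/3)*(-4)*(59 - 4) - 1*(-1639) = (8/3)*(-4)*55 + 1639 = -1760/3 + 1639 = 3157/3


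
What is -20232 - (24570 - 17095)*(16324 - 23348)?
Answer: 52484168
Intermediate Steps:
-20232 - (24570 - 17095)*(16324 - 23348) = -20232 - 7475*(-7024) = -20232 - 1*(-52504400) = -20232 + 52504400 = 52484168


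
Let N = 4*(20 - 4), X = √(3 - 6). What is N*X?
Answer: 64*I*√3 ≈ 110.85*I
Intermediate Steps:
X = I*√3 (X = √(-3) = I*√3 ≈ 1.732*I)
N = 64 (N = 4*16 = 64)
N*X = 64*(I*√3) = 64*I*√3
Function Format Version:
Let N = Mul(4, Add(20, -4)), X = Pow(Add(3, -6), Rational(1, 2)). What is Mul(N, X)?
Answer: Mul(64, I, Pow(3, Rational(1, 2))) ≈ Mul(110.85, I)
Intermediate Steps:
X = Mul(I, Pow(3, Rational(1, 2))) (X = Pow(-3, Rational(1, 2)) = Mul(I, Pow(3, Rational(1, 2))) ≈ Mul(1.7320, I))
N = 64 (N = Mul(4, 16) = 64)
Mul(N, X) = Mul(64, Mul(I, Pow(3, Rational(1, 2)))) = Mul(64, I, Pow(3, Rational(1, 2)))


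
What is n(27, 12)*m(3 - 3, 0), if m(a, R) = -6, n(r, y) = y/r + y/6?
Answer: -44/3 ≈ -14.667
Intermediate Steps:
n(r, y) = y/6 + y/r (n(r, y) = y/r + y*(⅙) = y/r + y/6 = y/6 + y/r)
n(27, 12)*m(3 - 3, 0) = ((⅙)*12 + 12/27)*(-6) = (2 + 12*(1/27))*(-6) = (2 + 4/9)*(-6) = (22/9)*(-6) = -44/3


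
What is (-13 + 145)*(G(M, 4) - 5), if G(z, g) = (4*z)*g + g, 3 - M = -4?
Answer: 14652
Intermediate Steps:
M = 7 (M = 3 - 1*(-4) = 3 + 4 = 7)
G(z, g) = g + 4*g*z (G(z, g) = 4*g*z + g = g + 4*g*z)
(-13 + 145)*(G(M, 4) - 5) = (-13 + 145)*(4*(1 + 4*7) - 5) = 132*(4*(1 + 28) - 5) = 132*(4*29 - 5) = 132*(116 - 5) = 132*111 = 14652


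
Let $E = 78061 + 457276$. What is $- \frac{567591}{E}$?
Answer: $- \frac{567591}{535337} \approx -1.0602$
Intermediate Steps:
$E = 535337$
$- \frac{567591}{E} = - \frac{567591}{535337}$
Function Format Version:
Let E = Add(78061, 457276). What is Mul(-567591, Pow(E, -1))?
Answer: Rational(-567591, 535337) ≈ -1.0602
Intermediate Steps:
E = 535337
Mul(-567591, Pow(E, -1)) = Mul(-567591, Pow(535337, -1)) = Mul(-567591, Rational(1, 535337)) = Rational(-567591, 535337)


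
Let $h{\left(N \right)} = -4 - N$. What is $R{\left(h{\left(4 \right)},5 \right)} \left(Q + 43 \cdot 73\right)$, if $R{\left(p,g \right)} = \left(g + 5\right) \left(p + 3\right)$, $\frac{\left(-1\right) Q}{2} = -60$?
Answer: $-162950$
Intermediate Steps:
$Q = 120$ ($Q = \left(-2\right) \left(-60\right) = 120$)
$R{\left(p,g \right)} = \left(3 + p\right) \left(5 + g\right)$ ($R{\left(p,g \right)} = \left(5 + g\right) \left(3 + p\right) = \left(3 + p\right) \left(5 + g\right)$)
$R{\left(h{\left(4 \right)},5 \right)} \left(Q + 43 \cdot 73\right) = \left(15 + 3 \cdot 5 + 5 \left(-4 - 4\right) + 5 \left(-4 - 4\right)\right) \left(120 + 43 \cdot 73\right) = \left(15 + 15 + 5 \left(-4 - 4\right) + 5 \left(-4 - 4\right)\right) \left(120 + 3139\right) = \left(15 + 15 + 5 \left(-8\right) + 5 \left(-8\right)\right) 3259 = \left(15 + 15 - 40 - 40\right) 3259 = \left(-50\right) 3259 = -162950$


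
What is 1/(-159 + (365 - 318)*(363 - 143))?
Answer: 1/10181 ≈ 9.8222e-5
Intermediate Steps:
1/(-159 + (365 - 318)*(363 - 143)) = 1/(-159 + 47*220) = 1/(-159 + 10340) = 1/10181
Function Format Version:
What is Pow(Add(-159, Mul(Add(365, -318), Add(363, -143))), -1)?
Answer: Rational(1, 10181) ≈ 9.8222e-5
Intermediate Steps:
Pow(Add(-159, Mul(Add(365, -318), Add(363, -143))), -1) = Pow(Add(-159, Mul(47, 220)), -1) = Pow(Add(-159, 10340), -1) = Pow(10181, -1) = Rational(1, 10181)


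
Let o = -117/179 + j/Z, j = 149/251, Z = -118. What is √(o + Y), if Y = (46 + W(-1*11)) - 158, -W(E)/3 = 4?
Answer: I*√3503805425116310/5301622 ≈ 11.165*I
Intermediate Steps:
W(E) = -12 (W(E) = -3*4 = -12)
j = 149/251 (j = 149*(1/251) = 149/251 ≈ 0.59363)
Y = -124 (Y = (46 - 12) - 158 = 34 - 158 = -124)
o = -3491977/5301622 (o = -117/179 + (149/251)/(-118) = -117*1/179 + (149/251)*(-1/118) = -117/179 - 149/29618 = -3491977/5301622 ≈ -0.65866)
√(o + Y) = √(-3491977/5301622 - 124) = √(-660893105/5301622) = I*√3503805425116310/5301622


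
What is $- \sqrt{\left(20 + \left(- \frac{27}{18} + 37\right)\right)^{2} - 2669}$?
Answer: $- \frac{\sqrt{1645}}{2} \approx -20.279$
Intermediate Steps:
$- \sqrt{\left(20 + \left(- \frac{27}{18} + 37\right)\right)^{2} - 2669} = - \sqrt{\left(20 + \left(\left(-27\right) \frac{1}{18} + 37\right)\right)^{2} - 2669} = - \sqrt{\left(20 + \left(- \frac{3}{2} + 37\right)\right)^{2} - 2669} = - \sqrt{\left(20 + \frac{71}{2}\right)^{2} - 2669} = - \sqrt{\left(\frac{111}{2}\right)^{2} - 2669} = - \sqrt{\frac{12321}{4} - 2669} = - \sqrt{\frac{1645}{4}} = - \frac{\sqrt{1645}}{2}$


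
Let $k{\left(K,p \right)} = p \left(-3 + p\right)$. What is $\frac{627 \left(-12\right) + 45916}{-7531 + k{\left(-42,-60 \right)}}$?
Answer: $- \frac{38392}{3751} \approx -10.235$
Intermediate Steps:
$\frac{627 \left(-12\right) + 45916}{-7531 + k{\left(-42,-60 \right)}} = \frac{627 \left(-12\right) + 45916}{-7531 - 60 \left(-3 - 60\right)} = \frac{-7524 + 45916}{-7531 - -3780} = \frac{38392}{-7531 + 3780} = \frac{38392}{-3751} = 38392 \left(- \frac{1}{3751}\right) = - \frac{38392}{3751}$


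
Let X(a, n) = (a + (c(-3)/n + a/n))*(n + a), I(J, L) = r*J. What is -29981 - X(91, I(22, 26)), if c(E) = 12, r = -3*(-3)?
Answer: -11173207/198 ≈ -56430.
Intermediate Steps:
r = 9
I(J, L) = 9*J
X(a, n) = (a + n)*(a + 12/n + a/n) (X(a, n) = (a + (12/n + a/n))*(n + a) = (a + 12/n + a/n)*(a + n) = (a + n)*(a + 12/n + a/n))
-29981 - X(91, I(22, 26)) = -29981 - (91**2 + 12*91 + (9*22)*(12 + 91 + 91**2 + 91*(9*22)))/(9*22) = -29981 - (8281 + 1092 + 198*(12 + 91 + 8281 + 91*198))/198 = -29981 - (8281 + 1092 + 198*(12 + 91 + 8281 + 18018))/198 = -29981 - (8281 + 1092 + 198*26402)/198 = -29981 - (8281 + 1092 + 5227596)/198 = -29981 - 5236969/198 = -11173207/198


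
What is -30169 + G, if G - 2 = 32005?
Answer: 1838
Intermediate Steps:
G = 32007 (G = 2 + 32005 = 32007)
-30169 + G = -30169 + 32007 = 1838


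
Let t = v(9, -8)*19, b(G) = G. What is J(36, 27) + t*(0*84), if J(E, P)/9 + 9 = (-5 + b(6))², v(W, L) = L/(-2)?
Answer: -72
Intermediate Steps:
v(W, L) = -L/2 (v(W, L) = L*(-½) = -L/2)
J(E, P) = -72 (J(E, P) = -81 + 9*(-5 + 6)² = -81 + 9*1² = -81 + 9*1 = -81 + 9 = -72)
t = 76 (t = -½*(-8)*19 = 4*19 = 76)
J(36, 27) + t*(0*84) = -72 + 76*(0*84) = -72 + 76*0 = -72 + 0 = -72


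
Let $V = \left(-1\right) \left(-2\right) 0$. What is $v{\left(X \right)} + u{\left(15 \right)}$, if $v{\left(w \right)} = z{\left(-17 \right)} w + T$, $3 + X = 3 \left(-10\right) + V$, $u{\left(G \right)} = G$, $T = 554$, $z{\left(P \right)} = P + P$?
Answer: $1691$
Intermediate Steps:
$z{\left(P \right)} = 2 P$
$V = 0$ ($V = 2 \cdot 0 = 0$)
$X = -33$ ($X = -3 + \left(3 \left(-10\right) + 0\right) = -3 + \left(-30 + 0\right) = -3 - 30 = -33$)
$v{\left(w \right)} = 554 - 34 w$ ($v{\left(w \right)} = 2 \left(-17\right) w + 554 = - 34 w + 554 = 554 - 34 w$)
$v{\left(X \right)} + u{\left(15 \right)} = \left(554 - -1122\right) + 15 = \left(554 + 1122\right) + 15 = 1676 + 15 = 1691$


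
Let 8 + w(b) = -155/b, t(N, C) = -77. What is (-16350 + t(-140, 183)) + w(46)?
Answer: -756165/46 ≈ -16438.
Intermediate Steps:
w(b) = -8 - 155/b
(-16350 + t(-140, 183)) + w(46) = (-16350 - 77) + (-8 - 155/46) = -16427 + (-8 - 155*1/46) = -16427 + (-8 - 155/46) = -16427 - 523/46 = -756165/46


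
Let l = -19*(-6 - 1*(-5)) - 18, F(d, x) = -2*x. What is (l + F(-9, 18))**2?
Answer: 1225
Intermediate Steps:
l = 1 (l = -19*(-6 + 5) - 18 = -19*(-1) - 18 = 19 - 18 = 1)
(l + F(-9, 18))**2 = (1 - 2*18)**2 = (1 - 36)**2 = (-35)**2 = 1225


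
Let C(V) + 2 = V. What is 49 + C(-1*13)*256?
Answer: -3791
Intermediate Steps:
C(V) = -2 + V
49 + C(-1*13)*256 = 49 + (-2 - 1*13)*256 = 49 + (-2 - 13)*256 = 49 - 15*256 = 49 - 3840 = -3791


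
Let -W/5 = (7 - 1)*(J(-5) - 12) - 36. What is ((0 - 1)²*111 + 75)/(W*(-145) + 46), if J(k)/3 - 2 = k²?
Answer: 93/137048 ≈ 0.00067859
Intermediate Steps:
J(k) = 6 + 3*k²
W = -1890 (W = -5*((7 - 1)*((6 + 3*(-5)²) - 12) - 36) = -5*(6*((6 + 3*25) - 12) - 36) = -5*(6*((6 + 75) - 12) - 36) = -5*(6*(81 - 12) - 36) = -5*(6*69 - 36) = -5*(414 - 36) = -5*378 = -1890)
((0 - 1)²*111 + 75)/(W*(-145) + 46) = ((0 - 1)²*111 + 75)/(-1890*(-145) + 46) = ((-1)²*111 + 75)/(274050 + 46) = (1*111 + 75)/274096 = (111 + 75)*(1/274096) = 186*(1/274096) = 93/137048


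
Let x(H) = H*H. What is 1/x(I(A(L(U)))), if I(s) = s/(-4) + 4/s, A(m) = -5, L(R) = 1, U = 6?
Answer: 400/81 ≈ 4.9383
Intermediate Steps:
I(s) = 4/s - s/4 (I(s) = s*(-¼) + 4/s = -s/4 + 4/s = 4/s - s/4)
x(H) = H²
1/x(I(A(L(U)))) = 1/((4/(-5) - ¼*(-5))²) = 1/((4*(-⅕) + 5/4)²) = 1/((-⅘ + 5/4)²) = 1/((9/20)²) = 1/(81/400) = 400/81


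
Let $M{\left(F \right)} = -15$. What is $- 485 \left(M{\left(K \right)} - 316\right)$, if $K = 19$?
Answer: $160535$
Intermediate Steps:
$- 485 \left(M{\left(K \right)} - 316\right) = - 485 \left(-15 - 316\right) = \left(-485\right) \left(-331\right) = 160535$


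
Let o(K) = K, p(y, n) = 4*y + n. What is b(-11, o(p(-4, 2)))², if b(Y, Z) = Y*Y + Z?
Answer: 11449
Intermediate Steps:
p(y, n) = n + 4*y
b(Y, Z) = Z + Y² (b(Y, Z) = Y² + Z = Z + Y²)
b(-11, o(p(-4, 2)))² = ((2 + 4*(-4)) + (-11)²)² = ((2 - 16) + 121)² = (-14 + 121)² = 107² = 11449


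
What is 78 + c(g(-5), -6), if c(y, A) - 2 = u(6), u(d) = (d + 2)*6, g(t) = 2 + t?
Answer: 128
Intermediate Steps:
u(d) = 12 + 6*d (u(d) = (2 + d)*6 = 12 + 6*d)
c(y, A) = 50 (c(y, A) = 2 + (12 + 6*6) = 2 + (12 + 36) = 2 + 48 = 50)
78 + c(g(-5), -6) = 78 + 50 = 128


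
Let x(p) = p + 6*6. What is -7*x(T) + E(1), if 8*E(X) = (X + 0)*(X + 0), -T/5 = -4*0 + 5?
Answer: -615/8 ≈ -76.875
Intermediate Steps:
T = -25 (T = -5*(-4*0 + 5) = -5*(0 + 5) = -5*5 = -25)
x(p) = 36 + p (x(p) = p + 36 = 36 + p)
E(X) = X²/8 (E(X) = ((X + 0)*(X + 0))/8 = (X*X)/8 = X²/8)
-7*x(T) + E(1) = -7*(36 - 25) + (⅛)*1² = -7*11 + (⅛)*1 = -77 + ⅛ = -615/8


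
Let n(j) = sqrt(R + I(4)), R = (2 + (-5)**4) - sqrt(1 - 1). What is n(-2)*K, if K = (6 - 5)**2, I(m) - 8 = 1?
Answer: 2*sqrt(159) ≈ 25.219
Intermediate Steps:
I(m) = 9 (I(m) = 8 + 1 = 9)
R = 627 (R = (2 + 625) - sqrt(0) = 627 - 1*0 = 627 + 0 = 627)
n(j) = 2*sqrt(159) (n(j) = sqrt(627 + 9) = sqrt(636) = 2*sqrt(159))
K = 1 (K = 1**2 = 1)
n(-2)*K = (2*sqrt(159))*1 = 2*sqrt(159)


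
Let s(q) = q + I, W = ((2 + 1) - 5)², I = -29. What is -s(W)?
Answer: 25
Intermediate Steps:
W = 4 (W = (3 - 5)² = (-2)² = 4)
s(q) = -29 + q (s(q) = q - 29 = -29 + q)
-s(W) = -(-29 + 4) = -1*(-25) = 25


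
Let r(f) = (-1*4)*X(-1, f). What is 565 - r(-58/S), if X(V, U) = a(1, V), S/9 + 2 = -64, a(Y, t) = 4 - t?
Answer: 585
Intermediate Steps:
S = -594 (S = -18 + 9*(-64) = -18 - 576 = -594)
X(V, U) = 4 - V
r(f) = -20 (r(f) = (-1*4)*(4 - 1*(-1)) = -4*(4 + 1) = -4*5 = -20)
565 - r(-58/S) = 565 - 1*(-20) = 565 + 20 = 585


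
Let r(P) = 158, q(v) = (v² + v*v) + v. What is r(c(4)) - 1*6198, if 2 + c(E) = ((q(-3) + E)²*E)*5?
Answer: -6040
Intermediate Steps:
q(v) = v + 2*v² (q(v) = (v² + v²) + v = 2*v² + v = v + 2*v²)
c(E) = -2 + 5*E*(15 + E)² (c(E) = -2 + ((-3*(1 + 2*(-3)) + E)²*E)*5 = -2 + ((-3*(1 - 6) + E)²*E)*5 = -2 + ((-3*(-5) + E)²*E)*5 = -2 + ((15 + E)²*E)*5 = -2 + (E*(15 + E)²)*5 = -2 + 5*E*(15 + E)²)
r(c(4)) - 1*6198 = 158 - 1*6198 = 158 - 6198 = -6040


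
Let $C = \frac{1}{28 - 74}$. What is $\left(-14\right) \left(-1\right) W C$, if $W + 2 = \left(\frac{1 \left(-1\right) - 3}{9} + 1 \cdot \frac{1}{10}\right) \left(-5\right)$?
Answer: $\frac{35}{414} \approx 0.084541$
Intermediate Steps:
$C = - \frac{1}{46}$ ($C = \frac{1}{-46} = - \frac{1}{46} \approx -0.021739$)
$W = - \frac{5}{18}$ ($W = -2 + \left(\frac{1 \left(-1\right) - 3}{9} + 1 \cdot \frac{1}{10}\right) \left(-5\right) = -2 + \left(\left(-1 - 3\right) \frac{1}{9} + 1 \cdot \frac{1}{10}\right) \left(-5\right) = -2 + \left(\left(-4\right) \frac{1}{9} + \frac{1}{10}\right) \left(-5\right) = -2 + \left(- \frac{4}{9} + \frac{1}{10}\right) \left(-5\right) = -2 - - \frac{31}{18} = -2 + \frac{31}{18} = - \frac{5}{18} \approx -0.27778$)
$\left(-14\right) \left(-1\right) W C = \left(-14\right) \left(-1\right) \left(- \frac{5}{18}\right) \left(- \frac{1}{46}\right) = 14 \left(- \frac{5}{18}\right) \left(- \frac{1}{46}\right) = \left(- \frac{35}{9}\right) \left(- \frac{1}{46}\right) = \frac{35}{414}$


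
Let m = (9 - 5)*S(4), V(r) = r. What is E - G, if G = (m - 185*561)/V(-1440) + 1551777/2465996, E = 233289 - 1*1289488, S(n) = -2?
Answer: -937714250233867/887758560 ≈ -1.0563e+6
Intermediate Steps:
m = -8 (m = (9 - 5)*(-2) = 4*(-2) = -8)
E = -1056199 (E = 233289 - 1289488 = -1056199)
G = 64546920427/887758560 (G = (-8 - 185*561)/(-1440) + 1551777/2465996 = (-8 - 103785)*(-1/1440) + 1551777*(1/2465996) = -103793*(-1/1440) + 1551777/2465996 = 103793/1440 + 1551777/2465996 = 64546920427/887758560 ≈ 72.708)
E - G = -1056199 - 1*64546920427/887758560 = -1056199 - 64546920427/887758560 = -937714250233867/887758560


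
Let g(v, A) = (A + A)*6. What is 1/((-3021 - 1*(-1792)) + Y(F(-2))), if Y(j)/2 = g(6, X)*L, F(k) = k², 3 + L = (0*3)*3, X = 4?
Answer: -1/1517 ≈ -0.00065920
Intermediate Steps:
g(v, A) = 12*A (g(v, A) = (2*A)*6 = 12*A)
L = -3 (L = -3 + (0*3)*3 = -3 + 0*3 = -3 + 0 = -3)
Y(j) = -288 (Y(j) = 2*((12*4)*(-3)) = 2*(48*(-3)) = 2*(-144) = -288)
1/((-3021 - 1*(-1792)) + Y(F(-2))) = 1/((-3021 - 1*(-1792)) - 288) = 1/((-3021 + 1792) - 288) = 1/(-1229 - 288) = 1/(-1517) = -1/1517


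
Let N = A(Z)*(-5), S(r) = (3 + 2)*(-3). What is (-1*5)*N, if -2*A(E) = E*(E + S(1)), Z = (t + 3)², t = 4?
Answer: -20825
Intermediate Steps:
S(r) = -15 (S(r) = 5*(-3) = -15)
Z = 49 (Z = (4 + 3)² = 7² = 49)
A(E) = -E*(-15 + E)/2 (A(E) = -E*(E - 15)/2 = -E*(-15 + E)/2)
N = 4165 (N = ((½)*49*(15 - 1*49))*(-5) = ((½)*49*(15 - 49))*(-5) = ((½)*49*(-34))*(-5) = -833*(-5) = 4165)
(-1*5)*N = -1*5*4165 = -5*4165 = -20825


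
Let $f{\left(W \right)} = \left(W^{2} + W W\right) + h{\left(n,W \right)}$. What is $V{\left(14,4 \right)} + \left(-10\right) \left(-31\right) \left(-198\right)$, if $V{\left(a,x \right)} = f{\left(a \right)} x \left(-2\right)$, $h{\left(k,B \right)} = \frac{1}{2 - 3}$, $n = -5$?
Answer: $-64508$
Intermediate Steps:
$h{\left(k,B \right)} = -1$ ($h{\left(k,B \right)} = \frac{1}{-1} = -1$)
$f{\left(W \right)} = -1 + 2 W^{2}$ ($f{\left(W \right)} = \left(W^{2} + W W\right) - 1 = \left(W^{2} + W^{2}\right) - 1 = 2 W^{2} - 1 = -1 + 2 W^{2}$)
$V{\left(a,x \right)} = - 2 x \left(-1 + 2 a^{2}\right)$ ($V{\left(a,x \right)} = \left(-1 + 2 a^{2}\right) x \left(-2\right) = x \left(-1 + 2 a^{2}\right) \left(-2\right) = - 2 x \left(-1 + 2 a^{2}\right)$)
$V{\left(14,4 \right)} + \left(-10\right) \left(-31\right) \left(-198\right) = 2 \cdot 4 \left(1 - 2 \cdot 14^{2}\right) + \left(-10\right) \left(-31\right) \left(-198\right) = 2 \cdot 4 \left(1 - 392\right) + 310 \left(-198\right) = 2 \cdot 4 \left(1 - 392\right) - 61380 = 2 \cdot 4 \left(-391\right) - 61380 = -3128 - 61380 = -64508$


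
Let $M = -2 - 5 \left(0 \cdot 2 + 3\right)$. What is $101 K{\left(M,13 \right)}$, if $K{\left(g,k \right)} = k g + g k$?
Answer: $-44642$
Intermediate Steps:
$M = -17$ ($M = -2 - 5 \left(0 + 3\right) = -2 - 15 = -17$)
$K{\left(g,k \right)} = 2 g k$ ($K{\left(g,k \right)} = g k + g k = 2 g k$)
$101 K{\left(M,13 \right)} = 101 \cdot 2 \left(-17\right) 13 = 101 \left(-442\right) = -44642$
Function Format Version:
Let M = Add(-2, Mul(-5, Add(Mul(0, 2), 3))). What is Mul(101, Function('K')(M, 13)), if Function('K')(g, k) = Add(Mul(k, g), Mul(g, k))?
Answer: -44642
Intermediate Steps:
M = -17 (M = Add(-2, Mul(-5, Add(0, 3))) = Add(-2, Mul(-5, 3)) = Add(-2, -15) = -17)
Function('K')(g, k) = Mul(2, g, k) (Function('K')(g, k) = Add(Mul(g, k), Mul(g, k)) = Mul(2, g, k))
Mul(101, Function('K')(M, 13)) = Mul(101, Mul(2, -17, 13)) = Mul(101, -442) = -44642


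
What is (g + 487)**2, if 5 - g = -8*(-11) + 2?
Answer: 161604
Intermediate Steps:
g = -85 (g = 5 - (-8*(-11) + 2) = 5 - (88 + 2) = 5 - 1*90 = 5 - 90 = -85)
(g + 487)**2 = (-85 + 487)**2 = 402**2 = 161604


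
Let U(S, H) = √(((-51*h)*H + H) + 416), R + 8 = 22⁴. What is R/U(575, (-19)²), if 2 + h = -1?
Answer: 117124*√56010/28005 ≈ 989.79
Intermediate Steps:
h = -3 (h = -2 - 1 = -3)
R = 234248 (R = -8 + 22⁴ = -8 + 234256 = 234248)
U(S, H) = √(416 + 154*H) (U(S, H) = √(((-51*(-3))*H + H) + 416) = √((153*H + H) + 416) = √(154*H + 416) = √(416 + 154*H))
R/U(575, (-19)²) = 234248/(√(416 + 154*(-19)²)) = 234248/(√(416 + 154*361)) = 234248/(√(416 + 55594)) = 234248/(√56010) = 234248*(√56010/56010) = 117124*√56010/28005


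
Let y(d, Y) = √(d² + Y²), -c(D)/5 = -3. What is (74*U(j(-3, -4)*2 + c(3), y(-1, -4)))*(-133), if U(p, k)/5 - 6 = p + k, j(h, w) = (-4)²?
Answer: -2608130 - 49210*√17 ≈ -2.8110e+6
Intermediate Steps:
j(h, w) = 16
c(D) = 15 (c(D) = -5*(-3) = 15)
y(d, Y) = √(Y² + d²)
U(p, k) = 30 + 5*k + 5*p (U(p, k) = 30 + 5*(p + k) = 30 + 5*(k + p) = 30 + (5*k + 5*p) = 30 + 5*k + 5*p)
(74*U(j(-3, -4)*2 + c(3), y(-1, -4)))*(-133) = (74*(30 + 5*√((-4)² + (-1)²) + 5*(16*2 + 15)))*(-133) = (74*(30 + 5*√(16 + 1) + 5*(32 + 15)))*(-133) = (74*(30 + 5*√17 + 5*47))*(-133) = (74*(30 + 5*√17 + 235))*(-133) = (74*(265 + 5*√17))*(-133) = (19610 + 370*√17)*(-133) = -2608130 - 49210*√17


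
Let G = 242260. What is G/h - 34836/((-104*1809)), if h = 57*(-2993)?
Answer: -1100965859/891560826 ≈ -1.2349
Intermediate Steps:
h = -170601
G/h - 34836/((-104*1809)) = 242260/(-170601) - 34836/((-104*1809)) = 242260*(-1/170601) - 34836/(-188136) = -242260/170601 - 34836*(-1/188136) = -242260/170601 + 2903/15678 = -1100965859/891560826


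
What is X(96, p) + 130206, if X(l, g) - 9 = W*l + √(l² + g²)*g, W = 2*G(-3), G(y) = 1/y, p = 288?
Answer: 130151 + 27648*√10 ≈ 2.1758e+5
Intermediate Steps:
W = -⅔ (W = 2/(-3) = 2*(-⅓) = -⅔ ≈ -0.66667)
X(l, g) = 9 - 2*l/3 + g*√(g² + l²) (X(l, g) = 9 + (-2*l/3 + √(l² + g²)*g) = 9 + (-2*l/3 + √(g² + l²)*g) = 9 + (-2*l/3 + g*√(g² + l²)) = 9 - 2*l/3 + g*√(g² + l²))
X(96, p) + 130206 = (9 - ⅔*96 + 288*√(288² + 96²)) + 130206 = (9 - 64 + 288*√(82944 + 9216)) + 130206 = (9 - 64 + 288*√92160) + 130206 = (9 - 64 + 288*(96*√10)) + 130206 = (9 - 64 + 27648*√10) + 130206 = (-55 + 27648*√10) + 130206 = 130151 + 27648*√10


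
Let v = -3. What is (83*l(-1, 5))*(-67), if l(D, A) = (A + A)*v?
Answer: 166830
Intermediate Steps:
l(D, A) = -6*A (l(D, A) = (A + A)*(-3) = (2*A)*(-3) = -6*A)
(83*l(-1, 5))*(-67) = (83*(-6*5))*(-67) = (83*(-30))*(-67) = -2490*(-67) = 166830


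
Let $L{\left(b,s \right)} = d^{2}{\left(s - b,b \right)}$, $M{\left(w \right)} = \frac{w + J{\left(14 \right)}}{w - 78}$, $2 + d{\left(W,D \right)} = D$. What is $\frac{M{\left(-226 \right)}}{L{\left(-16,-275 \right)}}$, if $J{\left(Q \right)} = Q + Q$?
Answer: $\frac{11}{5472} \approx 0.0020102$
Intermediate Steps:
$J{\left(Q \right)} = 2 Q$
$d{\left(W,D \right)} = -2 + D$
$M{\left(w \right)} = \frac{28 + w}{-78 + w}$ ($M{\left(w \right)} = \frac{w + 2 \cdot 14}{w - 78} = \frac{w + 28}{-78 + w} = \frac{28 + w}{-78 + w}$)
$L{\left(b,s \right)} = \left(-2 + b\right)^{2}$
$\frac{M{\left(-226 \right)}}{L{\left(-16,-275 \right)}} = \frac{\frac{1}{-78 - 226} \left(28 - 226\right)}{\left(-2 - 16\right)^{2}} = \frac{\frac{1}{-304} \left(-198\right)}{\left(-18\right)^{2}} = \frac{\left(- \frac{1}{304}\right) \left(-198\right)}{324} = \frac{99}{152} \cdot \frac{1}{324} = \frac{11}{5472}$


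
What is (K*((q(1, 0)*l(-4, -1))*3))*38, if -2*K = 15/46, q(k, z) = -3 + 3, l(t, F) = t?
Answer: 0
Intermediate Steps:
q(k, z) = 0
K = -15/92 (K = -15/(2*46) = -1/2*15/46 = -15/92 ≈ -0.16304)
(K*((q(1, 0)*l(-4, -1))*3))*38 = -15*0*(-4)*3/92*38 = -0*3*38 = -15/92*0*38 = 0*38 = 0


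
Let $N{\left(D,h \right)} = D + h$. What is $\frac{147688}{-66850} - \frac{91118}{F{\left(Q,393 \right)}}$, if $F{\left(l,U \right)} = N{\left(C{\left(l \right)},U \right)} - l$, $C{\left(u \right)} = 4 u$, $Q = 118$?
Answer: $- \frac{3100780618}{24968475} \approx -124.19$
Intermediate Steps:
$F{\left(l,U \right)} = U + 3 l$ ($F{\left(l,U \right)} = \left(4 l + U\right) - l = \left(U + 4 l\right) - l = U + 3 l$)
$\frac{147688}{-66850} - \frac{91118}{F{\left(Q,393 \right)}} = \frac{147688}{-66850} - \frac{91118}{393 + 3 \cdot 118} = 147688 \left(- \frac{1}{66850}\right) - \frac{91118}{393 + 354} = - \frac{73844}{33425} - \frac{91118}{747} = - \frac{3100780618}{24968475}$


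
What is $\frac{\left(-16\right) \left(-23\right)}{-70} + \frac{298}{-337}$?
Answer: $- \frac{72438}{11795} \approx -6.1414$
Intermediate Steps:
$\frac{\left(-16\right) \left(-23\right)}{-70} + \frac{298}{-337} = 368 \left(- \frac{1}{70}\right) + 298 \left(- \frac{1}{337}\right) = - \frac{184}{35} - \frac{298}{337} = - \frac{72438}{11795}$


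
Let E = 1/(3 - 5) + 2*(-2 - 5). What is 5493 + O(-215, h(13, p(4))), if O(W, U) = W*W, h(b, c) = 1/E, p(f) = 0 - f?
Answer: 51718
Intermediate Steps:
p(f) = -f
E = -29/2 (E = 1/(-2) + 2*(-7) = -½ - 14 = -29/2 ≈ -14.500)
h(b, c) = -2/29 (h(b, c) = 1/(-29/2) = -2/29)
O(W, U) = W²
5493 + O(-215, h(13, p(4))) = 5493 + (-215)² = 5493 + 46225 = 51718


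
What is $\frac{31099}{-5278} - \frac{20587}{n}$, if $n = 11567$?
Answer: $- \frac{468380319}{61050626} \approx -7.672$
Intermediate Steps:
$\frac{31099}{-5278} - \frac{20587}{n} = \frac{31099}{-5278} - \frac{20587}{11567} = 31099 \left(- \frac{1}{5278}\right) - \frac{20587}{11567} = - \frac{31099}{5278} - \frac{20587}{11567} = - \frac{468380319}{61050626}$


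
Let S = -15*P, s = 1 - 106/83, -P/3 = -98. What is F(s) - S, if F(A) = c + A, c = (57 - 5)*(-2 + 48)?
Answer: 564543/83 ≈ 6801.7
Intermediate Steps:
c = 2392 (c = 52*46 = 2392)
P = 294 (P = -3*(-98) = 294)
s = -23/83 (s = 1 - 106*1/83 = 1 - 106/83 = -23/83 ≈ -0.27711)
S = -4410 (S = -15*294 = -4410)
F(A) = 2392 + A
F(s) - S = (2392 - 23/83) - 1*(-4410) = 198513/83 + 4410 = 564543/83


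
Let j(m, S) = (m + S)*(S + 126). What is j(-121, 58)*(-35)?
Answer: 405720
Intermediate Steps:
j(m, S) = (126 + S)*(S + m) (j(m, S) = (S + m)*(126 + S) = (126 + S)*(S + m))
j(-121, 58)*(-35) = (58**2 + 126*58 + 126*(-121) + 58*(-121))*(-35) = (3364 + 7308 - 15246 - 7018)*(-35) = -11592*(-35) = 405720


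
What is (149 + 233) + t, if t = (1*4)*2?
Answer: 390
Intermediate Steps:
t = 8 (t = 4*2 = 8)
(149 + 233) + t = (149 + 233) + 8 = 382 + 8 = 390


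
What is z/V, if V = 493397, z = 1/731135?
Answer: 1/360739815595 ≈ 2.7721e-12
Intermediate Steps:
z = 1/731135 ≈ 1.3677e-6
z/V = (1/731135)/493397 = (1/731135)*(1/493397) = 1/360739815595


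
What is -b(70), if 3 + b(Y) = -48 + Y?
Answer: -19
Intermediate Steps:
b(Y) = -51 + Y (b(Y) = -3 + (-48 + Y) = -51 + Y)
-b(70) = -(-51 + 70) = -1*19 = -19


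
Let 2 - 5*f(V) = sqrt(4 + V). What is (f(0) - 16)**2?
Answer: 256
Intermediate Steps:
f(V) = 2/5 - sqrt(4 + V)/5
(f(0) - 16)**2 = ((2/5 - sqrt(4 + 0)/5) - 16)**2 = ((2/5 - sqrt(4)/5) - 16)**2 = ((2/5 - 1/5*2) - 16)**2 = ((2/5 - 2/5) - 16)**2 = (0 - 16)**2 = (-16)**2 = 256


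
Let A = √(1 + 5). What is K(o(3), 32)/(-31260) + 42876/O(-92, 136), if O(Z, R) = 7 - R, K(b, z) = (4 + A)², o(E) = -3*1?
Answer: -223384433/672090 - 2*√6/7815 ≈ -332.37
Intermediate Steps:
A = √6 ≈ 2.4495
o(E) = -3
K(b, z) = (4 + √6)²
K(o(3), 32)/(-31260) + 42876/O(-92, 136) = (4 + √6)²/(-31260) + 42876/(7 - 1*136) = (4 + √6)²*(-1/31260) + 42876/(7 - 136) = -(4 + √6)²/31260 + 42876/(-129) = -(4 + √6)²/31260 + 42876*(-1/129) = -(4 + √6)²/31260 - 14292/43 = -14292/43 - (4 + √6)²/31260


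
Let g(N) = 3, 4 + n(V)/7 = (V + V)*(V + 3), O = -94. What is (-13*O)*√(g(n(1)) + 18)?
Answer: 1222*√21 ≈ 5599.9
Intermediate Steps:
n(V) = -28 + 14*V*(3 + V) (n(V) = -28 + 7*((V + V)*(V + 3)) = -28 + 7*((2*V)*(3 + V)) = -28 + 7*(2*V*(3 + V)) = -28 + 14*V*(3 + V))
(-13*O)*√(g(n(1)) + 18) = (-13*(-94))*√(3 + 18) = 1222*√21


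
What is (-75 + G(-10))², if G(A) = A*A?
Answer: 625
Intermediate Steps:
G(A) = A²
(-75 + G(-10))² = (-75 + (-10)²)² = (-75 + 100)² = 25² = 625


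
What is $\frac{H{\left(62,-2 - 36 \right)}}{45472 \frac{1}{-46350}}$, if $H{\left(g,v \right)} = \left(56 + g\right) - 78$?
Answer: $- \frac{115875}{2842} \approx -40.772$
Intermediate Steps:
$H{\left(g,v \right)} = -22 + g$
$\frac{H{\left(62,-2 - 36 \right)}}{45472 \frac{1}{-46350}} = \frac{-22 + 62}{45472 \frac{1}{-46350}} = \frac{40}{45472 \left(- \frac{1}{46350}\right)} = \frac{40}{- \frac{22736}{23175}} = 40 \left(- \frac{23175}{22736}\right) = - \frac{115875}{2842}$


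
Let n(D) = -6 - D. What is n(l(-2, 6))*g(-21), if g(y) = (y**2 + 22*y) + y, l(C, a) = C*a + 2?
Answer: -168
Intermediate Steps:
l(C, a) = 2 + C*a
g(y) = y**2 + 23*y
n(l(-2, 6))*g(-21) = (-6 - (2 - 2*6))*(-21*(23 - 21)) = (-6 - (2 - 12))*(-21*2) = (-6 - 1*(-10))*(-42) = (-6 + 10)*(-42) = 4*(-42) = -168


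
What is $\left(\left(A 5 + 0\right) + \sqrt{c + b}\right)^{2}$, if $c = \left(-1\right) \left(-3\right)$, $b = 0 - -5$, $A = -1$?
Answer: $33 - 20 \sqrt{2} \approx 4.7157$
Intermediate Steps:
$b = 5$ ($b = 0 + 5 = 5$)
$c = 3$
$\left(\left(A 5 + 0\right) + \sqrt{c + b}\right)^{2} = \left(\left(\left(-1\right) 5 + 0\right) + \sqrt{3 + 5}\right)^{2} = \left(\left(-5 + 0\right) + \sqrt{8}\right)^{2} = \left(-5 + 2 \sqrt{2}\right)^{2}$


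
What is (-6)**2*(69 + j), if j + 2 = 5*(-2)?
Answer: 2052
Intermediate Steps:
j = -12 (j = -2 + 5*(-2) = -2 - 10 = -12)
(-6)**2*(69 + j) = (-6)**2*(69 - 12) = 36*57 = 2052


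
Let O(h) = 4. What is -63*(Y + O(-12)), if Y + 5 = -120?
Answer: 7623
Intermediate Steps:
Y = -125 (Y = -5 - 120 = -125)
-63*(Y + O(-12)) = -63*(-125 + 4) = -63*(-121) = 7623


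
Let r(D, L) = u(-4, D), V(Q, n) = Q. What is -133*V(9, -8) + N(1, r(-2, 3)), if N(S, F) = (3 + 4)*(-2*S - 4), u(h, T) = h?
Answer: -1239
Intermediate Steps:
r(D, L) = -4
N(S, F) = -28 - 14*S (N(S, F) = 7*(-4 - 2*S) = -28 - 14*S)
-133*V(9, -8) + N(1, r(-2, 3)) = -133*9 + (-28 - 14*1) = -1197 + (-28 - 14) = -1197 - 42 = -1239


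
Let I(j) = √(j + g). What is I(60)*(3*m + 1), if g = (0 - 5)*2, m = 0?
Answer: 5*√2 ≈ 7.0711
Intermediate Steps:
g = -10 (g = -5*2 = -10)
I(j) = √(-10 + j) (I(j) = √(j - 10) = √(-10 + j))
I(60)*(3*m + 1) = √(-10 + 60)*(3*0 + 1) = √50*(0 + 1) = (5*√2)*1 = 5*√2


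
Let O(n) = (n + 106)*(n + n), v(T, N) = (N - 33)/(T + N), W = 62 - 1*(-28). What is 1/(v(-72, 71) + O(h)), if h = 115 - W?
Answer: 1/6512 ≈ 0.00015356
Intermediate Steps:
W = 90 (W = 62 + 28 = 90)
h = 25 (h = 115 - 1*90 = 115 - 90 = 25)
v(T, N) = (-33 + N)/(N + T)
O(n) = 2*n*(106 + n) (O(n) = (106 + n)*(2*n) = 2*n*(106 + n))
1/(v(-72, 71) + O(h)) = 1/((-33 + 71)/(71 - 72) + 2*25*(106 + 25)) = 1/(38/(-1) + 2*25*131) = 1/(-1*38 + 6550) = 1/(-38 + 6550) = 1/6512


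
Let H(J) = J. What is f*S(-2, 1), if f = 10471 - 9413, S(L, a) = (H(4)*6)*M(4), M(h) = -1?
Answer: -25392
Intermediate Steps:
S(L, a) = -24 (S(L, a) = (4*6)*(-1) = 24*(-1) = -24)
f = 1058
f*S(-2, 1) = 1058*(-24) = -25392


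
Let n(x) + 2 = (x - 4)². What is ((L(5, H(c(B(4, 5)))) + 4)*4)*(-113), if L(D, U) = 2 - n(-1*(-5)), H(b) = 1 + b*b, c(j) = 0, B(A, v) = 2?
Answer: -3164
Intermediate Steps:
H(b) = 1 + b²
n(x) = -2 + (-4 + x)² (n(x) = -2 + (x - 4)² = -2 + (-4 + x)²)
L(D, U) = 3 (L(D, U) = 2 - (-2 + (-4 - 1*(-5))²) = 2 - (-2 + (-4 + 5)²) = 2 - (-2 + 1²) = 2 - (-2 + 1) = 2 - 1*(-1) = 2 + 1 = 3)
((L(5, H(c(B(4, 5)))) + 4)*4)*(-113) = ((3 + 4)*4)*(-113) = (7*4)*(-113) = 28*(-113) = -3164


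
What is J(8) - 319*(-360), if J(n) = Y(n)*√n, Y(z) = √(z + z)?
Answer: 114840 + 8*√2 ≈ 1.1485e+5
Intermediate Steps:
Y(z) = √2*√z (Y(z) = √(2*z) = √2*√z)
J(n) = n*√2 (J(n) = (√2*√n)*√n = n*√2)
J(8) - 319*(-360) = 8*√2 - 319*(-360) = 8*√2 + 114840 = 114840 + 8*√2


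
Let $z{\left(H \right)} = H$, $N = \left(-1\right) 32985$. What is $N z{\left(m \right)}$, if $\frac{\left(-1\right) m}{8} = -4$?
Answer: $-1055520$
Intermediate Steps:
$m = 32$ ($m = \left(-8\right) \left(-4\right) = 32$)
$N = -32985$
$N z{\left(m \right)} = \left(-32985\right) 32 = -1055520$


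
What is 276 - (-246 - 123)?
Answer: 645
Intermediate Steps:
276 - (-246 - 123) = 276 - 1*(-369) = 276 + 369 = 645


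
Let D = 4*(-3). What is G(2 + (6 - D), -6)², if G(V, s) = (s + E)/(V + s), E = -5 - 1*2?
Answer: 169/196 ≈ 0.86224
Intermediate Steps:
E = -7 (E = -5 - 2 = -7)
D = -12
G(V, s) = (-7 + s)/(V + s) (G(V, s) = (s - 7)/(V + s) = (-7 + s)/(V + s))
G(2 + (6 - D), -6)² = ((-7 - 6)/((2 + (6 - 1*(-12))) - 6))² = (-13/((2 + (6 + 12)) - 6))² = (-13/((2 + 18) - 6))² = (-13/(20 - 6))² = (-13/14)² = 169/196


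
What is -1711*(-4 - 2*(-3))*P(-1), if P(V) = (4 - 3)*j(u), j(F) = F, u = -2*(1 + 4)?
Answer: 34220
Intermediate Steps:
u = -10 (u = -2*5 = -10)
P(V) = -10 (P(V) = (4 - 3)*(-10) = 1*(-10) = -10)
-1711*(-4 - 2*(-3))*P(-1) = -1711*(-4 - 2*(-3))*(-10) = -1711*(-4 + 6)*(-10) = -3422*(-10) = -1711*(-20) = 34220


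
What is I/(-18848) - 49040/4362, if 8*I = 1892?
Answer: -925337533/82214976 ≈ -11.255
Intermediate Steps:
I = 473/2 (I = (⅛)*1892 = 473/2 ≈ 236.50)
I/(-18848) - 49040/4362 = (473/2)/(-18848) - 49040/4362 = (473/2)*(-1/18848) - 49040*1/4362 = -473/37696 - 24520/2181 = -925337533/82214976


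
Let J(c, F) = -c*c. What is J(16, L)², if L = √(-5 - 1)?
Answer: 65536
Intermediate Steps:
L = I*√6 (L = √(-6) = I*√6 ≈ 2.4495*I)
J(c, F) = -c²
J(16, L)² = (-1*16²)² = (-1*256)² = (-256)² = 65536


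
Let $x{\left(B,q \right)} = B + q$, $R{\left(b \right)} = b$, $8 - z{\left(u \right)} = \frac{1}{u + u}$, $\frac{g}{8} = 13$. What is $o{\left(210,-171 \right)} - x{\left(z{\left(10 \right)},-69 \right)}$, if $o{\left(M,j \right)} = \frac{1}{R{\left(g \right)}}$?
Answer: $\frac{31751}{520} \approx 61.06$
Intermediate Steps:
$g = 104$ ($g = 8 \cdot 13 = 104$)
$z{\left(u \right)} = 8 - \frac{1}{2 u}$ ($z{\left(u \right)} = 8 - \frac{1}{u + u} = 8 - \frac{1}{2 u}$)
$o{\left(M,j \right)} = \frac{1}{104}$
$o{\left(210,-171 \right)} - x{\left(z{\left(10 \right)},-69 \right)} = \frac{1}{104} - \left(\left(8 - \frac{1}{2 \cdot 10}\right) - 69\right) = \frac{1}{104} - \left(\left(8 - \frac{1}{20}\right) - 69\right) = \frac{1}{104} - \left(\frac{159}{20} - 69\right) = \frac{1}{104} - - \frac{1221}{20} = \frac{1}{104} + \frac{1221}{20} = \frac{31751}{520}$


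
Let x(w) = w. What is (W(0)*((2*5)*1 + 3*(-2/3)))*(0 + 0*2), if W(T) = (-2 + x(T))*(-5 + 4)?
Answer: 0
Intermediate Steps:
W(T) = 2 - T (W(T) = (-2 + T)*(-5 + 4) = (-2 + T)*(-1) = 2 - T)
(W(0)*((2*5)*1 + 3*(-2/3)))*(0 + 0*2) = ((2 - 1*0)*((2*5)*1 + 3*(-2/3)))*(0 + 0*2) = ((2 + 0)*(10*1 + 3*(-2*⅓)))*(0 + 0) = (2*(10 + 3*(-⅔)))*0 = (2*(10 - 2))*0 = (2*8)*0 = 16*0 = 0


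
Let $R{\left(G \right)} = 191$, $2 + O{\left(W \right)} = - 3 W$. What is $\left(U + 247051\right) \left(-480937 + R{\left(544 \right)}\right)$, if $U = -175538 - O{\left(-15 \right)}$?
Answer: $-34358916620$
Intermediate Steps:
$O{\left(W \right)} = -2 - 3 W$
$U = -175581$ ($U = -175538 - \left(-2 - -45\right) = -175538 - \left(-2 + 45\right) = -175538 - 43 = -175581$)
$\left(U + 247051\right) \left(-480937 + R{\left(544 \right)}\right) = \left(-175581 + 247051\right) \left(-480937 + 191\right) = 71470 \left(-480746\right) = -34358916620$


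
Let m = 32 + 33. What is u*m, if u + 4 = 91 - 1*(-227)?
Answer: 20410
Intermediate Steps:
m = 65
u = 314 (u = -4 + (91 - 1*(-227)) = -4 + (91 + 227) = -4 + 318 = 314)
u*m = 314*65 = 20410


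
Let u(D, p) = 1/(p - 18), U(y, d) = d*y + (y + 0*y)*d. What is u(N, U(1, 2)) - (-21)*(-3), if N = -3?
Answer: -883/14 ≈ -63.071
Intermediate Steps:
U(y, d) = 2*d*y (U(y, d) = d*y + (y + 0)*d = d*y + y*d = d*y + d*y = 2*d*y)
u(D, p) = 1/(-18 + p)
u(N, U(1, 2)) - (-21)*(-3) = 1/(-18 + 2*2*1) - (-21)*(-3) = 1/(-18 + 4) - 1*63 = 1/(-14) - 63 = -1/14 - 63 = -883/14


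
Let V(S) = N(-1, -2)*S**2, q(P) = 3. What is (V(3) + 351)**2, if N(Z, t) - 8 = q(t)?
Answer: 202500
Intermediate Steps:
N(Z, t) = 11 (N(Z, t) = 8 + 3 = 11)
V(S) = 11*S**2
(V(3) + 351)**2 = (11*3**2 + 351)**2 = (11*9 + 351)**2 = (99 + 351)**2 = 450**2 = 202500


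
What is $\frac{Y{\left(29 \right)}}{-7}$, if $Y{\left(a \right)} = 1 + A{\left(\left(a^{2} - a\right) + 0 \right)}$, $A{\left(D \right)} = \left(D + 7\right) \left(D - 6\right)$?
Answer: $- \frac{660115}{7} \approx -94302.0$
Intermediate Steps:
$A{\left(D \right)} = \left(-6 + D\right) \left(7 + D\right)$ ($A{\left(D \right)} = \left(7 + D\right) \left(-6 + D\right) = \left(-6 + D\right) \left(7 + D\right)$)
$Y{\left(a \right)} = -41 + a^{2} + \left(a^{2} - a\right)^{2} - a$ ($Y{\left(a \right)} = 1 + \left(-42 + \left(\left(a^{2} - a\right) + 0\right) + \left(\left(a^{2} - a\right) + 0\right)^{2}\right) = 1 + \left(-42 + \left(a^{2} - a\right) + \left(a^{2} - a\right)^{2}\right) = 1 + \left(-42 + a^{2} + \left(a^{2} - a\right)^{2} - a\right) = -41 + a^{2} + \left(a^{2} - a\right)^{2} - a$)
$\frac{Y{\left(29 \right)}}{-7} = \frac{-41 + 29 \left(-1 + 29\right) + 29^{2} \left(-1 + 29\right)^{2}}{-7} = - \frac{-41 + 29 \cdot 28 + 841 \cdot 28^{2}}{7} = - \frac{-41 + 812 + 841 \cdot 784}{7} = - \frac{-41 + 812 + 659344}{7} = \left(- \frac{1}{7}\right) 660115 = - \frac{660115}{7}$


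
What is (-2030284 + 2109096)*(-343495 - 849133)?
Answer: -93993397936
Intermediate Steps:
(-2030284 + 2109096)*(-343495 - 849133) = 78812*(-1192628) = -93993397936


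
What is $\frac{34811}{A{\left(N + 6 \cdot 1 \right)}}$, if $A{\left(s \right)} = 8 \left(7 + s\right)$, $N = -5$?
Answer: $\frac{34811}{64} \approx 543.92$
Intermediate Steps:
$A{\left(s \right)} = 56 + 8 s$
$\frac{34811}{A{\left(N + 6 \cdot 1 \right)}} = \frac{34811}{56 + 8 \left(-5 + 6 \cdot 1\right)} = \frac{34811}{56 + 8 \left(-5 + 6\right)} = \frac{34811}{56 + 8 \cdot 1} = \frac{34811}{56 + 8} = \frac{34811}{64}$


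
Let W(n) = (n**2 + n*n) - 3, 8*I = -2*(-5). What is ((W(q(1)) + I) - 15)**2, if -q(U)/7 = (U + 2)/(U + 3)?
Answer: 94249/64 ≈ 1472.6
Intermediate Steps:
q(U) = -7*(2 + U)/(3 + U) (q(U) = -7*(U + 2)/(U + 3) = -7*(2 + U)/(3 + U))
I = 5/4 (I = (-2*(-5))/8 = (1/8)*10 = 5/4 ≈ 1.2500)
W(n) = -3 + 2*n**2 (W(n) = (n**2 + n**2) - 3 = 2*n**2 - 3 = -3 + 2*n**2)
((W(q(1)) + I) - 15)**2 = (((-3 + 2*(7*(-2 - 1*1)/(3 + 1))**2) + 5/4) - 15)**2 = (((-3 + 2*(7*(-2 - 1)/4)**2) + 5/4) - 15)**2 = (((-3 + 2*(7*(1/4)*(-3))**2) + 5/4) - 15)**2 = (((-3 + 2*(-21/4)**2) + 5/4) - 15)**2 = (((-3 + 2*(441/16)) + 5/4) - 15)**2 = (((-3 + 441/8) + 5/4) - 15)**2 = ((417/8 + 5/4) - 15)**2 = (427/8 - 15)**2 = (307/8)**2 = 94249/64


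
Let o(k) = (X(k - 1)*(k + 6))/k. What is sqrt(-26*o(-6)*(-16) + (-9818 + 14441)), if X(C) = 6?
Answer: sqrt(4623) ≈ 67.993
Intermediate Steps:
o(k) = (36 + 6*k)/k (o(k) = (6*(k + 6))/k = (6*(6 + k))/k = (36 + 6*k)/k)
sqrt(-26*o(-6)*(-16) + (-9818 + 14441)) = sqrt(-26*(6 + 36/(-6))*(-16) + (-9818 + 14441)) = sqrt(-26*(6 + 36*(-1/6))*(-16) + 4623) = sqrt(-26*(6 - 6)*(-16) + 4623) = sqrt(-26*0*(-16) + 4623) = sqrt(0*(-16) + 4623) = sqrt(0 + 4623) = sqrt(4623)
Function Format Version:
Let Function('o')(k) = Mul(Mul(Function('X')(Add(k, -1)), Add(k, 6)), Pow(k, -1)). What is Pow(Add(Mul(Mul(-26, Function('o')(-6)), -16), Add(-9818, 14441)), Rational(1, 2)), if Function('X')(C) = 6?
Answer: Pow(4623, Rational(1, 2)) ≈ 67.993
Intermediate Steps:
Function('o')(k) = Mul(Pow(k, -1), Add(36, Mul(6, k))) (Function('o')(k) = Mul(Mul(6, Add(k, 6)), Pow(k, -1)) = Mul(Mul(6, Add(6, k)), Pow(k, -1)) = Mul(Add(36, Mul(6, k)), Pow(k, -1)) = Mul(Pow(k, -1), Add(36, Mul(6, k))))
Pow(Add(Mul(Mul(-26, Function('o')(-6)), -16), Add(-9818, 14441)), Rational(1, 2)) = Pow(Add(Mul(Mul(-26, Add(6, Mul(36, Pow(-6, -1)))), -16), Add(-9818, 14441)), Rational(1, 2)) = Pow(Add(Mul(Mul(-26, Add(6, Mul(36, Rational(-1, 6)))), -16), 4623), Rational(1, 2)) = Pow(Add(Mul(Mul(-26, Add(6, -6)), -16), 4623), Rational(1, 2)) = Pow(Add(Mul(Mul(-26, 0), -16), 4623), Rational(1, 2)) = Pow(Add(Mul(0, -16), 4623), Rational(1, 2)) = Pow(Add(0, 4623), Rational(1, 2)) = Pow(4623, Rational(1, 2))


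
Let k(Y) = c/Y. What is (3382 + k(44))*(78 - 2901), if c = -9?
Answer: -420059577/44 ≈ -9.5468e+6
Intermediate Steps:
k(Y) = -9/Y
(3382 + k(44))*(78 - 2901) = (3382 - 9/44)*(78 - 2901) = (3382 - 9*1/44)*(-2823) = (3382 - 9/44)*(-2823) = (148799/44)*(-2823) = -420059577/44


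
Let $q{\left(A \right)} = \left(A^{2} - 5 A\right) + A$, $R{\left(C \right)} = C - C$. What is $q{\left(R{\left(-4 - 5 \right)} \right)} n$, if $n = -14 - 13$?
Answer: $0$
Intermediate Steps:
$R{\left(C \right)} = 0$
$n = -27$ ($n = -14 - 13 = -27$)
$q{\left(A \right)} = A^{2} - 4 A$
$q{\left(R{\left(-4 - 5 \right)} \right)} n = 0 \left(-4 + 0\right) \left(-27\right) = 0 \left(-4\right) \left(-27\right) = 0 \left(-27\right) = 0$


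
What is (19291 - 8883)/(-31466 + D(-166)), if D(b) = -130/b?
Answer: -863864/2611613 ≈ -0.33078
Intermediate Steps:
(19291 - 8883)/(-31466 + D(-166)) = (19291 - 8883)/(-31466 - 130/(-166)) = 10408/(-31466 - 130*(-1/166)) = 10408/(-31466 + 65/83) = 10408/(-2611613/83) = 10408*(-83/2611613) = -863864/2611613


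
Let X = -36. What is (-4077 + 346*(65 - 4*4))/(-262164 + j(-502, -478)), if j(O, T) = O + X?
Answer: -12877/262702 ≈ -0.049017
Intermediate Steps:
j(O, T) = -36 + O (j(O, T) = O - 36 = -36 + O)
(-4077 + 346*(65 - 4*4))/(-262164 + j(-502, -478)) = (-4077 + 346*(65 - 4*4))/(-262164 + (-36 - 502)) = (-4077 + 346*(65 - 16))/(-262164 - 538) = (-4077 + 346*49)/(-262702) = (-4077 + 16954)*(-1/262702) = 12877*(-1/262702) = -12877/262702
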